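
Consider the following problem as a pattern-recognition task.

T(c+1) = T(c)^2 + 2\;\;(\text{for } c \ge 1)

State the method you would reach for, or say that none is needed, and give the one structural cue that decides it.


Diagnosis: no special technique — nonlinear feedback in the recursion rules out every root- or factor-based technique.


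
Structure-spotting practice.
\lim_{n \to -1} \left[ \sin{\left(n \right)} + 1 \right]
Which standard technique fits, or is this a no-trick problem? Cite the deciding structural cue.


Diagnosis: no special technique — nothing blocks direct substitution at -1: plug in and finish.


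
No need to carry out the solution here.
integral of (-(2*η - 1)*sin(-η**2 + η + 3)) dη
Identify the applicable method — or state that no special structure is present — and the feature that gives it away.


Verdict: u-substitution — collected, the integrand has one factor that is, up to a constant, the derivative of an inner expression the rest depends on — substitute for that inner expression.


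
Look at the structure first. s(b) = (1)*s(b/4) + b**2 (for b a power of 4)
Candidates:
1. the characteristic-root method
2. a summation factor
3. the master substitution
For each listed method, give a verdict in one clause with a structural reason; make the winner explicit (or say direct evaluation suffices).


Method: the master substitution — the argument contracts 4-fold per step: reindex b exponentially and solve the linear recurrence in the new index.
- the characteristic-root method: the recursion divides its index rather than shifting it — outside the constant-shift family the root method covers.
- a summation factor — the recursion divides its index rather than shifting it — there is no previous-term chain for a summation factor to telescope.
- the master substitution: applies; the problem has the shape this method handles.


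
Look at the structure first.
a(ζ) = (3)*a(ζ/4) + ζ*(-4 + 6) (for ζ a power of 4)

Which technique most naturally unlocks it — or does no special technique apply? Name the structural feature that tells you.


Technique: the master substitution — the argument ζ/4 divides the index by 4; the standard ζ = 4^m substitution converts it to a constant-shift recurrence.


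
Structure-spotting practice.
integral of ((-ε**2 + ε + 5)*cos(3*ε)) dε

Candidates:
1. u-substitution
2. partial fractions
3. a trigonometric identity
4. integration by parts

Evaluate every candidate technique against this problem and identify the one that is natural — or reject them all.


Technique: integration by parts — the integrand splits as -ε**2 + ε + 5 times cos(3*ε) — repeatedly differentiating the polynomial part kills it, which is the parts ladder.
- u-substitution: no subexpression of the integrand serves as a whole-integral substitution inner — individual terms may offer their own, but none carries its derivative as a factor of the full integrand; a working change of variable would have to be constructed from outside the expression.
- partial fractions: there is no rational-function structure to decompose.
- a trigonometric identity — no identity rewrites this into an easier trigonometric form.
- integration by parts: applicable, and directly so.


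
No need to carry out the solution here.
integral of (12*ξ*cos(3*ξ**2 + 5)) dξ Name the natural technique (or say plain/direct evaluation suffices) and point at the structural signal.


Best approach: u-substitution — differentiating the inner expression 3*ξ**2 + 5 produces the factor 12*ξ up to a constant multiple, so substituting u = 3*ξ**2 + 5 reduces everything to a one-variable integral in u.


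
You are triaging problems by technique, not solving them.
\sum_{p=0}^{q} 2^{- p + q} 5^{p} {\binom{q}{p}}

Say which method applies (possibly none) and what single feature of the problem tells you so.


Method: the binomial theorem — the summand is term p of a binomial expansion in 5 and 2; the whole sum is a single power.


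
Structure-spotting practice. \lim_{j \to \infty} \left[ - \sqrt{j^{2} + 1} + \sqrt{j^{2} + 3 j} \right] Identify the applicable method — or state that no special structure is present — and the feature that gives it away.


Verdict: conjugate multiplication — divergence minus divergence hides a finite answer — expose it by pairing \sqrt{j^{2} + 3 j} - \sqrt{j^{2} + 1} with its conjugate.


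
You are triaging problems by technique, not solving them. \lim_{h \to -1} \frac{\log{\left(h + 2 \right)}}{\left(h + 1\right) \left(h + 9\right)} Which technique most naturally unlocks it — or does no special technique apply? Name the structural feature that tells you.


Method: l'Hôpital's rule (0/0) — the 0/0 form at -1 is the signature situation for l'Hôpital's rule. Expanding numerator and denominator to first order gives the same value — the rule automates exactly that.


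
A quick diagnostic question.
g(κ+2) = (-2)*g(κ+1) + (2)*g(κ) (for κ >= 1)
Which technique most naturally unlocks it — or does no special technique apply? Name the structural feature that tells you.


Diagnosis: the characteristic-root method — fixed numeric weights on consecutive terms and no forcing term added: the root method in its home territory.


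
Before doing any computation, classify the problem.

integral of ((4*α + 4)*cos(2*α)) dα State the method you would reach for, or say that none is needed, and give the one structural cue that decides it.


Technique: integration by parts — a polynomial factor 4*α + 4 multiplies cos(2*α); differentiating 4*α + 4 lowers its degree while cos(2*α) integrates cleanly, so parts wins.


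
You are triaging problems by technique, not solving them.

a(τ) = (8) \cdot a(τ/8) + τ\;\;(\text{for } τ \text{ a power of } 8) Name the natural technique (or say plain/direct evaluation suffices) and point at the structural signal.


Method: the master substitution — the argument shrinks by the factor 8, so measure the index on a logarithmic scale and the recursion becomes a shift.


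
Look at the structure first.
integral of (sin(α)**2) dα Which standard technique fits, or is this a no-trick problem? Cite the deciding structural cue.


Method: a trigonometric identity — apply power reduction to sin(α)**2; each application halves the trigonometric degree.


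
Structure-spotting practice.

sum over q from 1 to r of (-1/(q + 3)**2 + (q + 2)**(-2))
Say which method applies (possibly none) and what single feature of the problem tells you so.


Method: telescoping — spot the paired structure — each term adds (q + 2)**(-2) and subtracts its successor value, which the next term restores: the definition of a telescoping chain.


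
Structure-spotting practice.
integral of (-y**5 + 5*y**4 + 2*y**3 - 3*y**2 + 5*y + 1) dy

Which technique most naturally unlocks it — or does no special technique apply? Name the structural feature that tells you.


Method: no special technique — scan for structure and find none: constant multiples of powers of y, integrate directly.


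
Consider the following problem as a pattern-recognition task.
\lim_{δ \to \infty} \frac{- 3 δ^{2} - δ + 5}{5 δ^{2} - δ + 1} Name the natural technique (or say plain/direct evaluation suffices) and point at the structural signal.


Technique: dominant-term comparison — as δ grows, only the highest-degree terms matter — compare leading terms and read the limit off. Differentiating the expression as a single quotient would eventually settle it as well; matching dominant growth settles it immediately.


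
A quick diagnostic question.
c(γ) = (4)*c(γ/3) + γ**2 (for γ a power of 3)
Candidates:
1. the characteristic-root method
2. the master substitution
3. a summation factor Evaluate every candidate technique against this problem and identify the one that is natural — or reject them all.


Best approach: the master substitution — a divide-and-conquer shape: argument γ/3, so change variables with γ = 3^m and solve the linear version.
- the characteristic-root method — a divided-index call is not the fixed-shift linear shape that characteristic roots solve.
- the master substitution — applicable, and directly so.
- a summation factor — the recursion divides its index rather than shifting it — there is no previous-term chain for a summation factor to telescope.


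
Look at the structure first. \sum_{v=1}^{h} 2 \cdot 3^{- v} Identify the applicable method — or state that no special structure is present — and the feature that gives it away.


Diagnosis: the geometric series formula — consecutive terms stand in a fixed index-free ratio — the geometric sum formula closes it.


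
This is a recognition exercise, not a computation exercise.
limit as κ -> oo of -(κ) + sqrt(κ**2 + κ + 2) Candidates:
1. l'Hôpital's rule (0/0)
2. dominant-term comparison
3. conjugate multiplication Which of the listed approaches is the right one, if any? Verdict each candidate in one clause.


Best approach: conjugate multiplication — the difference sqrt(κ**2 + κ + 2) - κ is an ∞ − ∞ stalemate; its conjugate partner breaks the tie.
- l'Hôpital's rule (0/0) — substitution produces ∞ − ∞ rather than a vanishing quotient; the rule needs a 0/0 ratio to act on.
- dominant-term comparison — leading-power comparison does not apply to this form.
- conjugate multiplication — a fit — the right tool for this form.


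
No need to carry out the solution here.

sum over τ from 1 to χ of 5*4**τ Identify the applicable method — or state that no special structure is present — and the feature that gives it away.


Diagnosis: the geometric series formula — each term is 4 times the previous one, so the geometric-series formula applies directly.


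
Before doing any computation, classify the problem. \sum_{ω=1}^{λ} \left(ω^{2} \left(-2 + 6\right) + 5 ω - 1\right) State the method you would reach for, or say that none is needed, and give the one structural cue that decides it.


Technique: no special technique — no ratio, no shift structure, no binomial pattern: sum the constant-multiple powers of ω with known formulas.


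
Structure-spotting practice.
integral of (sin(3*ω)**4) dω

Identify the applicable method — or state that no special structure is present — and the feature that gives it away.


Best approach: a trigonometric identity — reduce sin(3*ω)**4 with the power-reduction formula and the integral becomes first-degree trigonometry.


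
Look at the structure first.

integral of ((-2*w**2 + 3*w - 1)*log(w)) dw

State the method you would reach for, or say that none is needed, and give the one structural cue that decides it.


Verdict: integration by parts — the logarithm log(w) has no power-rule antiderivative to read off directly, but its derivative is algebraic — so differentiate log(w) and integrate the polynomial factor -2*w**2 + 3*w - 1.


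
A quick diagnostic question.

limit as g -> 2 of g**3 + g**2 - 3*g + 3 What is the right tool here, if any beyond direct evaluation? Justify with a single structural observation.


Best approach: no special technique — the function is continuous at 2; evaluation is itself the limit, no machinery required.


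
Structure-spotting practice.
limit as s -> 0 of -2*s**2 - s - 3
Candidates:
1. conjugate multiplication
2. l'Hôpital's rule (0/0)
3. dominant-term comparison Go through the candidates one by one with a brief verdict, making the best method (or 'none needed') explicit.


Diagnosis: no special technique — nothing blocks direct substitution at 0: plug in and finish.
- conjugate multiplication — multiplying by a conjugate would not remove any indeterminacy here.
- l'Hôpital's rule (0/0): substituting the point gives a finite value outright — there is no indeterminate clash to repair.
- dominant-term comparison: leading-power comparison does not apply to this form.


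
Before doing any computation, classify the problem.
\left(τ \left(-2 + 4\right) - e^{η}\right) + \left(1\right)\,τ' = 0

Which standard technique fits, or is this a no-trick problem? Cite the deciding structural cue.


Verdict: a linear integrating factor — τ appears only to the first power with coefficient (-2 + 4) — the classic integrating-factor setup.


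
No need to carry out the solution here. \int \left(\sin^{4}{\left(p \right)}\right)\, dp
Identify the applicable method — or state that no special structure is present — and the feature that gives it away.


Verdict: a trigonometric identity — an even power like \sin^{4}{\left(p \right)} flattens under the half-angle identity into first-degree cosines you can integrate directly.


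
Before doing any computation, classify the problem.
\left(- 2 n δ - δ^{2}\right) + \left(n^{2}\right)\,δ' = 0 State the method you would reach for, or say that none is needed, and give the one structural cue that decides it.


Diagnosis: the homogeneous substitution — the slope's numerator and denominator have matching total degree, so it depends only on δ/n and the ratio substitution collapses it. This doubles as a Bernoulli equation in the unknown as written; the homogeneous route needs no setup at all.


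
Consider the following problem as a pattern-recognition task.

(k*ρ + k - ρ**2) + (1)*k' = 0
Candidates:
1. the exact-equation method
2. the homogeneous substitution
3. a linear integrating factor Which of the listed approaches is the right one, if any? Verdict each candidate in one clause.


Method: a linear integrating factor — the unknown enters only to the first power against a nonzero forcing term — the integrating-factor template applies directly.
- the exact-equation method: the cross partial derivatives disagree, so no single potential exists.
- the homogeneous substitution: the ratio substitution does not collapse this equation.
- a linear integrating factor — applicable, and directly so.


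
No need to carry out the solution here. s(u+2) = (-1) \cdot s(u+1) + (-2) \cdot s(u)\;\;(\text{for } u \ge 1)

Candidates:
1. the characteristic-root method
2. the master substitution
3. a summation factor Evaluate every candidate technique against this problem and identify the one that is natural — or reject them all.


Diagnosis: the characteristic-root method — linear, homogeneous, constant coefficients: solutions of the form r^u exist — find the roots of the characteristic polynomial.
- the characteristic-root method: a fit — the right tool for this form.
- the master substitution — this is shift-type recursion, outside the divide-and-conquer template.
- a summation factor — a summation factor telescopes one-step recursions; this one carries higher-order memory.


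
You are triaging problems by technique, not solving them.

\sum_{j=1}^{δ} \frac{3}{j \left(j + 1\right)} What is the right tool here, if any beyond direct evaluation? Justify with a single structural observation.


Verdict: telescoping — \frac{3}{j \left(j + 1\right)} is a collapsed telescope: expand it into simple fractions to see the cancellation.


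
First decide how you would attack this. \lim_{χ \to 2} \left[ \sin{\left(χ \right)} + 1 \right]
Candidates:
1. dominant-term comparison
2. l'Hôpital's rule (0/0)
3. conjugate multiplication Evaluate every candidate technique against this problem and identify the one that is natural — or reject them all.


Verdict: no special technique — the expression is continuous at 2 — substitute and evaluate; no indeterminate form appears.
- dominant-term comparison: this limit is not decided by comparing leading-term growth at infinity.
- l'Hôpital's rule (0/0): evaluation at the point is determinate, so the rule has nothing to repair.
- conjugate multiplication: no divergent radical difference is present for a conjugate pair to cancel.


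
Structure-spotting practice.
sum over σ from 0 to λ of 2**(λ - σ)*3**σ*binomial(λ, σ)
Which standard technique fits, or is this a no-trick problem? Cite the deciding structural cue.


Method: the binomial theorem — the binomial coefficients weight matched powers of 3 and 2, which is exactly the expansion of a binomial power.


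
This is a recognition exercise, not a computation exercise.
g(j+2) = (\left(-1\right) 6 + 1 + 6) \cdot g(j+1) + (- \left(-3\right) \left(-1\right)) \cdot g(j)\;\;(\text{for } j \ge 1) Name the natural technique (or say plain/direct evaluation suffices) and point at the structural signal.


Technique: the characteristic-root method — every coefficient is a fixed number and the forcing is zero — substitute r^j and read off the root equation.


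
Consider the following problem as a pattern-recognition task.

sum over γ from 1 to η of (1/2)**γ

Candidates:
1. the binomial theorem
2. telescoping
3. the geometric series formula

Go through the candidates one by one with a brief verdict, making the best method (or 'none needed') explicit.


Best approach: the geometric series formula — the ratio of consecutive terms is the constant 1/2, independent of the index — a geometric sum.
- the binomial theorem: no binomial coefficients pair up with complementary powers here.
- telescoping — the summand is not presented as a shifted difference — a telescoping rewrite may exist, but the displayed structure does not offer one.
- the geometric series formula: yes — fits the structure here.


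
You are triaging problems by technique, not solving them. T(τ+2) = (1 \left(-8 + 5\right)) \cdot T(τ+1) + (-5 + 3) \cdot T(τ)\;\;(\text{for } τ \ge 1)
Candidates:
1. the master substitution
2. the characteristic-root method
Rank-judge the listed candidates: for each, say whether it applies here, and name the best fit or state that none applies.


Diagnosis: the characteristic-root method — constant coefficients and linearity mean the ansatz r^τ reduces it to solving the characteristic polynomial.
- the master substitution: there is no divide-the-index recursive argument.
- the characteristic-root method — applies; the problem has the shape this method handles.


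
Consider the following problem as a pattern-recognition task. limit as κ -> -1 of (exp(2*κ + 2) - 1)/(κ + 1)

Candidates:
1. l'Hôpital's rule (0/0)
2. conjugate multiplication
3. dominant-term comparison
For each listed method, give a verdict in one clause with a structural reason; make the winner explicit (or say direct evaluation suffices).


Verdict: l'Hôpital's rule (0/0) — numerator and denominator both vanish at -1 — a genuine 0/0 form, which is exactly when l'Hôpital applies. A first-order expansion at the point is an equally standard path; the rule packages it.
- l'Hôpital's rule (0/0): applicable, and directly so.
- conjugate multiplication: no difference of divergent radicals appears, so rationalizing has nothing to cancel.
- dominant-term comparison: no ranking of term growth rates resolves the limit here.


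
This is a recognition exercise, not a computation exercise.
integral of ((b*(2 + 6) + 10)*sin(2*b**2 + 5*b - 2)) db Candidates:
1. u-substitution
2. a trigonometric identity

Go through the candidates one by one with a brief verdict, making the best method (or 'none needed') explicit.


Method: u-substitution — structure check: outer function, inner expression 2*b**2 + 5*b - 2, inner derivative as a factor — the classic u = 2*b**2 + 5*b - 2 pattern.
- u-substitution — a fit — the right tool for this form.
- a trigonometric identity: the trigonometric factor has no even power to reduce and no cross-frequency product to convert — the standard power-reduction and product-to-sum identities do not engage it.


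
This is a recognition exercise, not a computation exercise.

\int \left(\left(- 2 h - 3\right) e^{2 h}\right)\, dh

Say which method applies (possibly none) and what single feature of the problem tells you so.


Verdict: integration by parts — a polynomial factor - 2 h - 3 multiplies e^{2 h}; differentiating - 2 h - 3 lowers its degree while e^{2 h} integrates cleanly, so parts wins.


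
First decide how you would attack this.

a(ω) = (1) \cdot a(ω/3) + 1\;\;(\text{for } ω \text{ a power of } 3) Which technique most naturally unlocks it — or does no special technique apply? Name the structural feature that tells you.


Best approach: the master substitution — the argument contracts 3-fold per step: reindex ω exponentially and solve the linear recurrence in the new index.


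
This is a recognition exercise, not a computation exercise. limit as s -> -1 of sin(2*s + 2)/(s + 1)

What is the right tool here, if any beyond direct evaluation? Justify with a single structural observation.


Verdict: l'Hôpital's rule (0/0) — the 0/0 form at -1 is the signature situation for l'Hôpital's rule. The standard small-argument limits would also carry it; the rule is the systematic route.


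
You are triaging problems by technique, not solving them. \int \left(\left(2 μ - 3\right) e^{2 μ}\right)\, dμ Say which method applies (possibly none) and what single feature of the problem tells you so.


Verdict: integration by parts — a polynomial 2 μ - 3 against the kernel e^{2 μ} is the signature bounded-ladder case for integration by parts.


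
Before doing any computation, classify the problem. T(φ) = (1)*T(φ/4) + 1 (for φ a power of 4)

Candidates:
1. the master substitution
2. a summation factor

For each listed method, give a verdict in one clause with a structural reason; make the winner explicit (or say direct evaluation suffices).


Diagnosis: the master substitution — recursion at φ/4 is multiplicative in the index; logarithmic reindexing via φ = 4^m linearizes it.
- the master substitution — a fit — the right tool for this form.
- a summation factor — a divided-index call is outside the fixed-shift first-order family a summation factor normalizes.


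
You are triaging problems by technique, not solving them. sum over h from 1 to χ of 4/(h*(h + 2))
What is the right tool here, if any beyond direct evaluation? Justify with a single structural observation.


Verdict: telescoping — rewrite 4/(h*(h + 2)) as simple fractions and successive terms eat each other — only the edges survive.


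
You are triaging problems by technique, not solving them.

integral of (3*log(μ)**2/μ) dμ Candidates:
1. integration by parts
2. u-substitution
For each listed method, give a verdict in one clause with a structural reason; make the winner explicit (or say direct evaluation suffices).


Verdict: u-substitution — everything non-trivial happens through the inner expression log(μ), and its derivative accounts for the remaining factor up to a constant, so set u = log(μ).
- integration by parts — the nonconstant-polynomial-times-standard-kernel pattern (an exp, sine, cosine, or logarithm partner) is absent.
- u-substitution — applicable, and directly so.


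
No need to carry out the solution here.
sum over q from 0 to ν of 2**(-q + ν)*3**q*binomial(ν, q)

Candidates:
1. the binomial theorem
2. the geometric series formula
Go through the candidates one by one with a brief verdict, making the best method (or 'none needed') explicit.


Diagnosis: the binomial theorem — the binomial coefficients weight matched powers of 3 and 2, which is exactly the expansion of a binomial power.
- the binomial theorem: yes, a natural case for it.
- the geometric series formula: the ratio of consecutive terms depends on the index.


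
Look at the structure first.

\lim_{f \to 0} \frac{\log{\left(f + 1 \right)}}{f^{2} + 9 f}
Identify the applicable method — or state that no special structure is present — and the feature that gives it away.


Method: l'Hôpital's rule (0/0) — both numerator and denominator vanish at 0: the genuine 0/0 indeterminate that l'Hôpital exists for. Known elementary limits would finish this too — the rule just bypasses the case analysis.


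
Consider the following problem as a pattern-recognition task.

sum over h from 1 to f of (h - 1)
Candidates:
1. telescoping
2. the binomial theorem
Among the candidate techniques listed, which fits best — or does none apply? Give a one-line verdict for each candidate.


Method: no special technique — every summand is a constant multiple of a power of h — apply the standard power-sum identities one degree at a time.
- telescoping: as presented, consecutive terms share no shifted copy to cancel against — no rewrite is on display to change that.
- the binomial theorem — the terms do not reassemble into a binomial power.


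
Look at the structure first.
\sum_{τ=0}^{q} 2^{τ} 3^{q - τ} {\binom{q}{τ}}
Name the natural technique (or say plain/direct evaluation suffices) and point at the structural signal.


Best approach: the binomial theorem — the summand is term τ of a binomial expansion in 2 and 3; the whole sum is a single power.


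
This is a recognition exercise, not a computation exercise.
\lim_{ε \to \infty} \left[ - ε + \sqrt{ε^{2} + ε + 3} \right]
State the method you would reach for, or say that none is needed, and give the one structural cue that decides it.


Method: conjugate multiplication — the difference \sqrt{ε^{2} + ε + 3} - ε is an ∞ − ∞ stalemate; its conjugate partner breaks the tie.


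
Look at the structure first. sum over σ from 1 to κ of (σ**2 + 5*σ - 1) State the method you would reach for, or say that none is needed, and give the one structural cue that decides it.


Best approach: no special technique — constant-multiple powers of σ with no cancellation partners and no common ratio — use the standard power-sum formulas.


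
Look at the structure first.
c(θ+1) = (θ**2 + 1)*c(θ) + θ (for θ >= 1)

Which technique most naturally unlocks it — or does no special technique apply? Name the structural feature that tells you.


Verdict: a summation factor — rescale the sequence by the product of the weights θ**2 + 1 so far — the recurrence collapses to a plain running sum.


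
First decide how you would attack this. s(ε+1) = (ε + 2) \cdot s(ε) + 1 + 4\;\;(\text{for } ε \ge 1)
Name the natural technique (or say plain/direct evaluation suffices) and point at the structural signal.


Verdict: a summation factor — the coefficient ε + 2 drifts with the index, so no fixed root exists; normalizing by the cumulative product telescopes it.


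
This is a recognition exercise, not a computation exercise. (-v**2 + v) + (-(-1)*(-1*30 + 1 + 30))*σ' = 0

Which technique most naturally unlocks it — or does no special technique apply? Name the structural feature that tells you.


Diagnosis: no special technique — the slope is a function of v alone, so integrate both sides directly.


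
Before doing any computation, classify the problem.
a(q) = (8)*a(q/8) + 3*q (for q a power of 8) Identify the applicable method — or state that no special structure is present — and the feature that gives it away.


Best approach: the master substitution — the argument contracts 8-fold per step: reindex q exponentially and solve the linear recurrence in the new index.


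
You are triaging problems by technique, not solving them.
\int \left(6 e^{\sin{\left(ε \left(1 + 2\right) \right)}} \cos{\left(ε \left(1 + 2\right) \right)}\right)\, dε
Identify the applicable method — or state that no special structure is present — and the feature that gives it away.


Method: u-substitution — collected, the integrand has one factor that is, up to a constant, the derivative of an inner expression the rest depends on — substitute for that inner expression.


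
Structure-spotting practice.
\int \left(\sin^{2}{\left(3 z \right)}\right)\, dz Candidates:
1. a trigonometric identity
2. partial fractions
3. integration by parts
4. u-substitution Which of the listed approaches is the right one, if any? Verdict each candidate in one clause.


Verdict: a trigonometric identity — \sin^{2}{\left(3 z \right)} carries an even exponent — trade it for double-angle cosines before integrating.
- a trigonometric identity — yes, a natural case for it.
- partial fractions: there is no rational-function structure to decompose.
- integration by parts: not the natural route: no polynomial-kernel product appears — a recursive parts reduction of the trigonometric product exists, but the identity rewrite is direct.
- u-substitution: no subexpression of the integrand serves as a whole-integral substitution inner — individual terms may offer their own, but none carries its derivative as a factor of the full integrand; a working change of variable would have to be constructed from outside the expression.


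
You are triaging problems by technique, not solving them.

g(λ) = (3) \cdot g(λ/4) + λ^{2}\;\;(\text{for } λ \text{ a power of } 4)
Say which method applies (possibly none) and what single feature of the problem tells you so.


Verdict: the master substitution — the argument shrinks by the factor 4, so measure the index on a logarithmic scale and the recursion becomes a shift.


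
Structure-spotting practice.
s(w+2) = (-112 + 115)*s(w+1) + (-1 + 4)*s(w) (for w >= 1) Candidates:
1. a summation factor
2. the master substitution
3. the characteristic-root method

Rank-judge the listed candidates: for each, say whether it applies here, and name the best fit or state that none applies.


Method: the characteristic-root method — linear, homogeneous, constant coefficients: solutions of the form r^w exist — find the roots of the characteristic polynomial.
- a summation factor — the recurrence reaches back more than one step, outside the first-order family a summation factor normalizes.
- the master substitution — with no divided-index recursive call, reindexing by powers of a base buys nothing.
- the characteristic-root method: yes — fits the structure here.


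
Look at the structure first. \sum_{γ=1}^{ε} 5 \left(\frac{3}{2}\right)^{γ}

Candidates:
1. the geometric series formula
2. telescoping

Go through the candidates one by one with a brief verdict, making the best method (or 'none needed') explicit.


Technique: the geometric series formula — each summand is the previous one scaled by \frac{3}{2}; that constant multiplier is itself the geometric structure.
- the geometric series formula: a fit — the right tool for this form.
- telescoping — the summand is not presented as a shifted difference — a telescoping rewrite may exist, but the displayed structure does not offer one.


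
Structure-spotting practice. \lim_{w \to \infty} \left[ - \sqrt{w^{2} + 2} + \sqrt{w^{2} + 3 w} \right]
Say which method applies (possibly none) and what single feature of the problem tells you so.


Diagnosis: conjugate multiplication — neither \sqrt{w^{2} + 3 w} nor \sqrt{w^{2} + 2} converges alone, so rewrite their difference as a conjugate-rationalized quotient first.


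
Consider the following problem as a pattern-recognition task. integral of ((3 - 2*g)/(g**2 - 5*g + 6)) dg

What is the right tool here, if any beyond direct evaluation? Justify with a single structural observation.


Method: partial fractions — the denominator g**2 - 5*g + 6 factors, so the quotient decomposes into elementary partial fractions term by term.


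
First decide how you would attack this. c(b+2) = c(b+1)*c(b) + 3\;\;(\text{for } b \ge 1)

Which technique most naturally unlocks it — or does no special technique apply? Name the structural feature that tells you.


Best approach: no special technique — nonlinear feedback in the recursion rules out every root- or factor-based technique.


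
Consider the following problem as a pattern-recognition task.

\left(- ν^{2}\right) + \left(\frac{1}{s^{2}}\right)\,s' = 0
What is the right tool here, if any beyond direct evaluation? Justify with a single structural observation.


Verdict: separation of variables — one side of the product carries the independent variable, the other the unknown — the textbook separation shape. The equation is exact as it stands too — a potential function exists — though separation reads the split structure directly.


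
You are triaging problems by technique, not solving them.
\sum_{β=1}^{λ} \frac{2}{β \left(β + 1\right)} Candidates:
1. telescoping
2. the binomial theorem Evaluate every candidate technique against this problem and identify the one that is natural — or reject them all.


Diagnosis: telescoping — one partial-fraction pass turns \frac{2}{β \left(β + 1\right)} into a shifted difference, and shifted differences telescope.
- telescoping: applicable, and directly so.
- the binomial theorem: no binomial coefficients pair up with complementary powers here.


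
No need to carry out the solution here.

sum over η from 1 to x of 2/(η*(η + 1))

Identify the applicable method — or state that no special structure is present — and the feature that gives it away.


Technique: telescoping — integer-spaced poles in 2/(η*(η + 1)) are the telescoping signature in disguise.


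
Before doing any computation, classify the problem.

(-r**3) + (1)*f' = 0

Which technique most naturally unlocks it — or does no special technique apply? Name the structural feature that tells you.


Method: no special technique — solved for the derivative, f never appears on the right — this is a direct integration in r, not a differential-equations problem at heart.


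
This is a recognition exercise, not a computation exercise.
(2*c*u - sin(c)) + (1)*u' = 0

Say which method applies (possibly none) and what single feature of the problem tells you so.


Best approach: a linear integrating factor — u appears only to the first power with coefficient 2*c — the classic integrating-factor setup.


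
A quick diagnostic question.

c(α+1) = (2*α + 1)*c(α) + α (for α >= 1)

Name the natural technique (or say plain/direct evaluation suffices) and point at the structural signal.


Verdict: a summation factor — it is first-order linear but the coefficient 2*α + 1 depends on the index, so multiply through by a summation factor to telescope it.


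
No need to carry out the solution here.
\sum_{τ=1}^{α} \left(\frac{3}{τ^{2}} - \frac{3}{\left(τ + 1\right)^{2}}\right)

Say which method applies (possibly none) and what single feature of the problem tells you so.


Technique: telescoping — the generic term is a one-step difference of \frac{3}{τ^{2}}, so partial sums shortcut to endpoint evaluation.


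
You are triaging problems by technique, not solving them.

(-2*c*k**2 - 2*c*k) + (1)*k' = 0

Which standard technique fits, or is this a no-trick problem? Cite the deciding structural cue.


Verdict: separation of variables — all dependence on the two variables factors apart, the defining separable shape. A Bernoulli rewrite would carry it as the equation stands — separating the variables needs no rearrangement either.


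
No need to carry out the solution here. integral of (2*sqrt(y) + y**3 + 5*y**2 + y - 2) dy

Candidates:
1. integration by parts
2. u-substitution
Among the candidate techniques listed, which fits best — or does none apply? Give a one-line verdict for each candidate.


Best approach: no special technique — a term-by-term power-rule job in y; no substitution or rearrangement earns its keep here.
- integration by parts — no split into a nonconstant polynomial times one of the standard kernels — exp, sine, or cosine of a linear argument, or a logarithm — applies here.
- u-substitution — no subexpression of the integrand serves as a whole-integral substitution inner — individual terms may offer their own, but none carries its derivative as a factor of the full integrand; a working change of variable would have to be constructed from outside the expression.


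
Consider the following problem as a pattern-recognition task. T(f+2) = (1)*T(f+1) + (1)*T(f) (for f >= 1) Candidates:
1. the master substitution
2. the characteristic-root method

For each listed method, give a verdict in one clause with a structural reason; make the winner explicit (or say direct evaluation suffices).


Technique: the characteristic-root method — this is the constant-coefficient homogeneous case — the whole solution in f reduces to a polynomial's roots.
- the master substitution: the recursive argument is a shift of the index, not a fixed fraction of it.
- the characteristic-root method — yes — fits the structure here.


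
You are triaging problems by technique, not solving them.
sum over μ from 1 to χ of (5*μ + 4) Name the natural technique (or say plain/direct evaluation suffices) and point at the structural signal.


Method: no special technique — constant-multiple powers of μ with no cancellation partners and no common ratio — use the standard power-sum formulas.


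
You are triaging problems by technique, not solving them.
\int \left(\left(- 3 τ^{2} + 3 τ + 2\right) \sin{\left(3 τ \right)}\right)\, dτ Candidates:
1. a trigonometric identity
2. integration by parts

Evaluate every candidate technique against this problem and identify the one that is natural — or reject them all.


Verdict: integration by parts — a polynomial - 3 τ^{2} + 3 τ + 2 against the kernel \sin{\left(3 τ \right)} is the signature bounded-ladder case for integration by parts.
- a trigonometric identity: the trigonometric factor has no even power to reduce and no cross-frequency product to convert — the standard power-reduction and product-to-sum identities do not engage it.
- integration by parts: yes — fits the structure here.


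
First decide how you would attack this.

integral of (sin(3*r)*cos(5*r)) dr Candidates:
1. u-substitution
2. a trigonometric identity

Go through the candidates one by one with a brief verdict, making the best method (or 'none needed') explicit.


Technique: a trigonometric identity — apply product-to-sum to sin(3*r)*cos(5*r): two clean single-angle terms replace one awkward product.
- u-substitution: no subexpression of the integrand serves as a whole-integral substitution inner — individual terms may offer their own, but none carries its derivative as a factor of the full integrand; a working change of variable would have to be constructed from outside the expression.
- a trigonometric identity: a fit — the right tool for this form.


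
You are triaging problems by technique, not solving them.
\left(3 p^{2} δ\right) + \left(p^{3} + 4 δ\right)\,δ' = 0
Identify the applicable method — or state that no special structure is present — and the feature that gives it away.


Verdict: the exact-equation method — check exactness first: here it holds (3 p^{2} δ, p^{3} + 4 δ have matching cross partials), so no integrating factor is needed.


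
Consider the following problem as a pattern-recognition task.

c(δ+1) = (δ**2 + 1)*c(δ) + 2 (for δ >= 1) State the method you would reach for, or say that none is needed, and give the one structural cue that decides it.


Diagnosis: a summation factor — it is first-order linear but the coefficient δ**2 + 1 depends on the index, so multiply through by a summation factor to telescope it.


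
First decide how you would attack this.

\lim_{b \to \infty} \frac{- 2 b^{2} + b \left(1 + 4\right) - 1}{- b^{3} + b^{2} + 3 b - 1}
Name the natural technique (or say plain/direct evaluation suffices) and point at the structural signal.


Diagnosis: dominant-term comparison — as b grows, only the highest-degree terms matter — compare leading terms and read the limit off. Viewed as a single quotient this is an ∞/∞ form — an at-infinity application of l'Hôpital's rule would also resolve it; comparing leading growth reads the answer without differentiating.


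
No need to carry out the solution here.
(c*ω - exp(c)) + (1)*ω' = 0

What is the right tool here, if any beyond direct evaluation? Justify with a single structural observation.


Diagnosis: a linear integrating factor — ω enters only linearly with coefficient c; multiply by exp of the integral of c and the left side becomes one derivative.
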